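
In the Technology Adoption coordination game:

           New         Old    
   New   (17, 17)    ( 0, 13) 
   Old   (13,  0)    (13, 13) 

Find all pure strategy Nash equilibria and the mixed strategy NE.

Pure NE: (New, New) and (Old, Old); Mixed NE: p = 0.7647, q = 0.7647

Work:
Check pure NE:
(New, New): (17, 17) - no unilateral deviation beneficial
(Old, Old): (13, 13) - no unilateral deviation beneficial
Mixed NE: P1 plays New with p = 0.7647, P2 plays New with q = 0.7647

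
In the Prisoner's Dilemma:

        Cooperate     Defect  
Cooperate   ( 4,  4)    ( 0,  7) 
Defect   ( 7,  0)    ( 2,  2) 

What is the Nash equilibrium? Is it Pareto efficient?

(Defect, Defect) is NE; not Pareto efficient

Work:
Defect dominates Cooperate for both players:
If P2 cooperates: Defect (7) > Cooperate (4)
If P2 defects: Defect (2) > Cooperate (0)
NE: (Defect, Defect) with payoff (2, 2)
But (Cooperate, Cooperate) = (4, 4) Pareto dominates (2, 2)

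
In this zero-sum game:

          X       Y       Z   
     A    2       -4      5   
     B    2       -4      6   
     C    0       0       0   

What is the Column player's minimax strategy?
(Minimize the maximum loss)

Column should play Y, value = 0

Work:
Column player minimizes Row's maximum payoff:
Column X: max payoff to Row = 2
Column Y: max payoff to Row = 0
Column Z: max payoff to Row = 6
Minimum is 0, achieved by column Y.
Minimax strategy: Y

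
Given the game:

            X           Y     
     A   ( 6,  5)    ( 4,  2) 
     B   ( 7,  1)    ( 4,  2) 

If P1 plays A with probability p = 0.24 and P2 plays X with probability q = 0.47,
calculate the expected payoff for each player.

E[P1] = 5.2972, E[P2] = 1.9812

Work:
E[P1] = p·q·π₁(A,X) + p·(1-q)·π₁(A,Y) + (1-p)·q·π₁(B,X) + (1-p)·(1-q)·π₁(B,Y)
= 0.24·0.47·6 + 0.24·0.53·4 + 0.76·0.47·7 + 0.76·0.53·4
= 5.2972

E[P2] = 1.9812 (similar calculation)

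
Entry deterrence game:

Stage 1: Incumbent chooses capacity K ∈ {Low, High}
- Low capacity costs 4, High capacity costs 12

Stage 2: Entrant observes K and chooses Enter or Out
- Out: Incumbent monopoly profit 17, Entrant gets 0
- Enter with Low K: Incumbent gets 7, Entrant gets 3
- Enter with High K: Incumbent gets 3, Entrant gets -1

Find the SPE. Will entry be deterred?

SPE: (High, Enter|Low, Out|High); Entry deterred. Incumbent net profit = 5

Work:
After Low K: Entrant enters (3 > 0)
After High K: Entrant stays out (-1 < 0)
Incumbent: Low → 7−4=3, High → 17−12=5
Incumbent chooses High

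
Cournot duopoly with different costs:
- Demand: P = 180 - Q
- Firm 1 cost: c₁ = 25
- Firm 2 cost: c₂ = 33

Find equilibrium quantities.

q₁* = 54.33, q₂* = 46.33

Work:
Reaction: q₁ = (180 - 25 - q₂)/2
Reaction: q₂ = (180 - 33 - q₁)/2
Solve simultaneously:
q₁* = (180 - 2×25 + 33)/3 = 54.33
q₂* = (180 - 2×33 + 25)/3 = 46.33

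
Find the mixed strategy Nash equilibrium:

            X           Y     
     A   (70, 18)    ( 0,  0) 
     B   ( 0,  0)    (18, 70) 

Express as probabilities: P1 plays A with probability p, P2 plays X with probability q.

p = 0.7955, q = 0.2045

Work:
Find probabilities that make opponent indifferent:
P2 chooses q to make P1 indifferent between A and B
P1 chooses p to make P2 indifferent between X and Y
Mixed NE: P1 plays (A: 0.7955, B: 0.2045), P2 plays (X: 0.2045, Y: 0.7955)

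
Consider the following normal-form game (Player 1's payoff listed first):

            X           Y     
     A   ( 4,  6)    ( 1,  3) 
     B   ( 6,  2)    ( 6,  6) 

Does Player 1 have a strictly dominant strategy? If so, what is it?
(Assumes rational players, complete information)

Yes, Player 1's strictly dominant strategy is B

Work:
A strategy strictly dominates another if it gives a strictly higher payoff against every opponent action. Compare each pair of P1's strategies column-by-column:
  A vs B: [4 vs 6, 1 vs 6] → A does not strictly dominate B (column X: 4 ≤ 6)
  B vs A: [6 vs 4, 6 vs 1] → B strictly dominates A
B strictly dominates every other strategy → strictly dominant.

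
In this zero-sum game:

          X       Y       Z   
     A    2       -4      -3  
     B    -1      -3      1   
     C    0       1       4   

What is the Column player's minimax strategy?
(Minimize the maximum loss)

Column should play Y, value = 1

Work:
Column player minimizes Row's maximum payoff:
Column X: max payoff to Row = 2
Column Y: max payoff to Row = 1
Column Z: max payoff to Row = 4
Minimum is 1, achieved by column Y.
Minimax strategy: Y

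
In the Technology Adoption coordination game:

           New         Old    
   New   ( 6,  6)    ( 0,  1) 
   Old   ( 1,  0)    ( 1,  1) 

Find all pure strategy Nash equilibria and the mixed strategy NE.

Pure NE: (New, New) and (Old, Old); Mixed NE: p = 0.1667, q = 0.1667

Work:
Check pure NE:
(New, New): (6, 6) - no unilateral deviation beneficial
(Old, Old): (1, 1) - no unilateral deviation beneficial
Mixed NE: P1 plays New with p = 0.1667, P2 plays New with q = 0.1667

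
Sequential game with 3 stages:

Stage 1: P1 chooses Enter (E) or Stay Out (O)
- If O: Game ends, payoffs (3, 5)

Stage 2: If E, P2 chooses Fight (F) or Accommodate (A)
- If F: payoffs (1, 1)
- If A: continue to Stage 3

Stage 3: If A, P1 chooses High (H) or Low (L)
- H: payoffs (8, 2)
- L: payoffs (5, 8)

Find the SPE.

SPE: (E, A, H); Outcome (8, 2)

Work:
Stage 3: P1 chooses H (8 vs 5)
Stage 2: P2: F->1, A->2 (anticipating H). Choose A
Stage 1: P1: O->3, E->8 (anticipating A, H). Choose E
SPE path: E -> A -> H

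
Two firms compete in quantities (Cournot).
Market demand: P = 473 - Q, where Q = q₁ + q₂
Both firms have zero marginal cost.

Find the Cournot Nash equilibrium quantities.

q₁* = q₂* = 157.67; P* = 157.67

Work:
Profit: π_i = P·q_i = (a - q_i - q_j)·q_i
FOC: ∂π_i/∂q_i = a - 2q_i - q_j = 0
Reaction function: q_i = (473 - q_j)/2
Symmetry: q* = 473/3 = 157.67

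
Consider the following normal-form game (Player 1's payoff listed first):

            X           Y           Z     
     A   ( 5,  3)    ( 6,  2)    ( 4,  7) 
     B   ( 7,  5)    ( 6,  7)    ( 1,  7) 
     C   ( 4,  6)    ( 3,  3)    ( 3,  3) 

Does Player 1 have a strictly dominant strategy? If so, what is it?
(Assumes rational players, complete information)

No strictly dominant strategy exists for Player 1

Work:
A strategy strictly dominates another if it gives a strictly higher payoff against every opponent action. Compare each pair of P1's strategies column-by-column:
  A vs B: [5 vs 7, 6 vs 6, 4 vs 1] → A does not strictly dominate B (column X: 5 ≤ 7)
  A vs C: [5 vs 4, 6 vs 3, 4 vs 3] → A strictly dominates C
  B vs A: [7 vs 5, 6 vs 6, 1 vs 4] → B does not strictly dominate A (column Y: 6 ≤ 6)
  B vs C: [7 vs 4, 6 vs 3, 1 vs 3] → B does not strictly dominate C (column Z: 1 ≤ 3)
  C vs A: [4 vs 5, 3 vs 6, 3 vs 4] → C does not strictly dominate A (column X: 4 ≤ 5)
  C vs B: [4 vs 7, 3 vs 6, 3 vs 1] → C does not strictly dominate B (column X: 4 ≤ 7)
No single strategy strictly dominates all others → no strictly dominant strategy.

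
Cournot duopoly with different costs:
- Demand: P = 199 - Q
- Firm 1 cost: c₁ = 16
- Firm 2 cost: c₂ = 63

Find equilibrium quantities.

q₁* = 76.67, q₂* = 29.67

Work:
Reaction: q₁ = (199 - 16 - q₂)/2
Reaction: q₂ = (199 - 63 - q₁)/2
Solve simultaneously:
q₁* = (199 - 2×16 + 63)/3 = 76.67
q₂* = (199 - 2×63 + 16)/3 = 29.67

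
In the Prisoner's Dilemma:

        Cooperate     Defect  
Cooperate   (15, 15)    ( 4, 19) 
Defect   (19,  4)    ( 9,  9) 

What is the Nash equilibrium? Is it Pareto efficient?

(Defect, Defect) is NE; not Pareto efficient

Work:
Defect dominates Cooperate for both players:
If P2 cooperates: Defect (19) > Cooperate (15)
If P2 defects: Defect (9) > Cooperate (4)
NE: (Defect, Defect) with payoff (9, 9)
But (Cooperate, Cooperate) = (15, 15) Pareto dominates (9, 9)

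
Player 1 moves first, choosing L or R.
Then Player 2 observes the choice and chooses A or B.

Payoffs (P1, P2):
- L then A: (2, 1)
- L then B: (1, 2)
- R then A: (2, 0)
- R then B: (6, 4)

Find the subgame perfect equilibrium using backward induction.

P1 plays R, P2 plays B after L and B after R; Payoff (6, 4)

Work:
Backward induction:
After L: P2 chooses B → P1 gets 1
After R: P2 chooses B → P1 gets 6
P1 chooses R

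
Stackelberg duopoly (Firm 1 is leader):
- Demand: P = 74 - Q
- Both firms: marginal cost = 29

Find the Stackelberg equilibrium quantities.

q₁* (leader) = 22.5, q₂* (follower) = 11.25

Work:
Follower's reaction: q₂ = (a - c - q₁)/2
Leader substitutes: π₁ = q₁·(a - q₁ - (a-c-q₁)/2 - c)
FOC: q₁* = (74 - 29)/2 = 22.50
Then: q₂* = (74 - 29 - 22.5)/2 = 11.25
Leader has first-mover advantage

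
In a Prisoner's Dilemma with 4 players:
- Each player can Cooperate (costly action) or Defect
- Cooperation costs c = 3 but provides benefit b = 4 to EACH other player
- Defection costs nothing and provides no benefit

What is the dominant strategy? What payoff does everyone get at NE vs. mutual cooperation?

Dominant: Defect; NE payoff = 0; Coop payoff = 9

Work:
Defect dominates (saves cost c = 3, benefit to others is external)
NE: All defect → everyone gets 0
If all cooperate: each receives (3)×4 - 3 = 9
Social dilemma: 9 > 0 but NE gives 0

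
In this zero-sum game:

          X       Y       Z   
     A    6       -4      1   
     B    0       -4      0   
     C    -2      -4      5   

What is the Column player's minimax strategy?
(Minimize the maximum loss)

Column should play Y, value = -4

Work:
Column player minimizes Row's maximum payoff:
Column X: max payoff to Row = 6
Column Y: max payoff to Row = -4
Column Z: max payoff to Row = 5
Minimum is -4, achieved by column Y.
Minimax strategy: Y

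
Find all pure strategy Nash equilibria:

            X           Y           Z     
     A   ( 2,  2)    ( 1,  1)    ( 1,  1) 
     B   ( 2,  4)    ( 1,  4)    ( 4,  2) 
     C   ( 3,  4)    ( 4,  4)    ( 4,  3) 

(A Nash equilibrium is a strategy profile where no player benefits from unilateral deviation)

Nash equilibrium: (C, X), (C, Y)

Work:
Best responses:
  P1 vs X: payoffs [2, 2, 3] → best response C (payoff 3)
  P1 vs Y: payoffs [1, 1, 4] → best response C (payoff 4)
  P1 vs Z: payoffs [1, 4, 4] → best response B/C (payoff 4)
  P2 vs A: payoffs [2, 1, 1] → best response X (payoff 2)
  P2 vs B: payoffs [4, 4, 2] → best response X/Y (payoff 4)
  P2 vs C: payoffs [4, 4, 3] → best response X/Y (payoff 4)
Mutual best responses: (C,X), (C,Y) → Nash equilibria.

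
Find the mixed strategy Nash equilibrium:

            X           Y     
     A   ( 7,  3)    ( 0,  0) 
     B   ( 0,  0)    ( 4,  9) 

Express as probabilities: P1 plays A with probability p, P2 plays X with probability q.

p = 0.75, q = 0.3636

Work:
Find probabilities that make opponent indifferent:
P2 chooses q to make P1 indifferent between A and B
P1 chooses p to make P2 indifferent between X and Y
Mixed NE: P1 plays (A: 0.75, B: 0.25), P2 plays (X: 0.3636, Y: 0.6364)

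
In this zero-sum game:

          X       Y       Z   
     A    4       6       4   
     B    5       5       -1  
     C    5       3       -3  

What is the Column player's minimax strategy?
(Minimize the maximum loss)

Column should play Z, value = 4

Work:
Column player minimizes Row's maximum payoff:
Column X: max payoff to Row = 5
Column Y: max payoff to Row = 6
Column Z: max payoff to Row = 4
Minimum is 4, achieved by column Z.
Minimax strategy: Z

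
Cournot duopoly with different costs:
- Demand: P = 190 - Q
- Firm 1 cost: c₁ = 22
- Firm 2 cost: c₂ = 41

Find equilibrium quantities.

q₁* = 62.33, q₂* = 43.33

Work:
Reaction: q₁ = (190 - 22 - q₂)/2
Reaction: q₂ = (190 - 41 - q₁)/2
Solve simultaneously:
q₁* = (190 - 2×22 + 41)/3 = 62.33
q₂* = (190 - 2×41 + 22)/3 = 43.33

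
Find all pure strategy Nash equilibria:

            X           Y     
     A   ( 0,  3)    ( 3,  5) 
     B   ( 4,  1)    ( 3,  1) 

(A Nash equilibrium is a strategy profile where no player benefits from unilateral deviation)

Nash equilibrium: (A, Y), (B, X), (B, Y)

Work:
Best responses:
  P1 vs X: payoffs [0, 4] → best response B (payoff 4)
  P1 vs Y: payoffs [3, 3] → best response A/B (payoff 3)
  P2 vs A: payoffs [3, 5] → best response Y (payoff 5)
  P2 vs B: payoffs [1, 1] → best response X/Y (payoff 1)
Mutual best responses: (A,Y), (B,X), (B,Y) → Nash equilibria.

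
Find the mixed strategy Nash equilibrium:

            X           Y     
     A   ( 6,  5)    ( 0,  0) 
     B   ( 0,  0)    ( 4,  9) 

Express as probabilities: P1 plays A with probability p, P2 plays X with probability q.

p = 0.6429, q = 0.4

Work:
Find probabilities that make opponent indifferent:
P2 chooses q to make P1 indifferent between A and B
P1 chooses p to make P2 indifferent between X and Y
Mixed NE: P1 plays (A: 0.6429, B: 0.3571), P2 plays (X: 0.4, Y: 0.6)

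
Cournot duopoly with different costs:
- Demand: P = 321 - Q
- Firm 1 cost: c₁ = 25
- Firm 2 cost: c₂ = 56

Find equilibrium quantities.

q₁* = 109.0, q₂* = 78.0

Work:
Reaction: q₁ = (321 - 25 - q₂)/2
Reaction: q₂ = (321 - 56 - q₁)/2
Solve simultaneously:
q₁* = (321 - 2×25 + 56)/3 = 109.0
q₂* = (321 - 2×56 + 25)/3 = 78.0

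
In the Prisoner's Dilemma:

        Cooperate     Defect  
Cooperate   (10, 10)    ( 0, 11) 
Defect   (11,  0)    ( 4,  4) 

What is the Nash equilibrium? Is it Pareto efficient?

(Defect, Defect) is NE; not Pareto efficient

Work:
Defect dominates Cooperate for both players:
If P2 cooperates: Defect (11) > Cooperate (10)
If P2 defects: Defect (4) > Cooperate (0)
NE: (Defect, Defect) with payoff (4, 4)
But (Cooperate, Cooperate) = (10, 10) Pareto dominates (4, 4)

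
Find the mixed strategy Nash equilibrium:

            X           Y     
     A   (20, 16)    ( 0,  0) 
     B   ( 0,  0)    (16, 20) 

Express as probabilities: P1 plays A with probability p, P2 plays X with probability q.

p = 0.5556, q = 0.4444

Work:
Find probabilities that make opponent indifferent:
P2 chooses q to make P1 indifferent between A and B
P1 chooses p to make P2 indifferent between X and Y
Mixed NE: P1 plays (A: 0.5556, B: 0.4444), P2 plays (X: 0.4444, Y: 0.5556)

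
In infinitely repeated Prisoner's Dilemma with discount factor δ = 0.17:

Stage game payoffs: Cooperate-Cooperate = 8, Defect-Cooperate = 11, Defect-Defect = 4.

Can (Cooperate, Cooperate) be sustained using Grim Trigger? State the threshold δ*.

δ* = 0.4286; since δ = 0.17 < 0.4286, cooperation cannot be sustained

Work:
For Grim Trigger:
Cooperate forever: 8/(1-δ)
Defect then punished: 11 + 4·δ/(1-δ)
Need: 8/(1-δ) ≥ 11 + 4·δ/(1-δ)
Solving: δ ≥ (T-R)/(T-P) = (11-8)/(11-4) = 0.4286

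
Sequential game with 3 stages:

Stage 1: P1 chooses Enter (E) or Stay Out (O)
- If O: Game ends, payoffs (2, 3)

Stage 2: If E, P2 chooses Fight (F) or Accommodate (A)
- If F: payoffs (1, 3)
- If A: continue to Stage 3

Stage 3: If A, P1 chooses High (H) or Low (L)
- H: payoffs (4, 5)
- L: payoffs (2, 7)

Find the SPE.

SPE: (E, A, H); Outcome (4, 5)

Work:
Stage 3: P1 chooses H (4 vs 2)
Stage 2: P2: F->3, A->5 (anticipating H). Choose A
Stage 1: P1: O->2, E->4 (anticipating A, H). Choose E
SPE path: E -> A -> H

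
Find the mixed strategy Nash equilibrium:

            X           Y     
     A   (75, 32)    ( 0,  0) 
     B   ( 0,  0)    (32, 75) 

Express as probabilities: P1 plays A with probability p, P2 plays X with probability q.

p = 0.7009, q = 0.2991

Work:
Find probabilities that make opponent indifferent:
P2 chooses q to make P1 indifferent between A and B
P1 chooses p to make P2 indifferent between X and Y
Mixed NE: P1 plays (A: 0.7009, B: 0.2991), P2 plays (X: 0.2991, Y: 0.7009)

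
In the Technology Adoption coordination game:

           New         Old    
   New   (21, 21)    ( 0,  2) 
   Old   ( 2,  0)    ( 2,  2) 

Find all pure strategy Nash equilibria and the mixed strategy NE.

Pure NE: (New, New) and (Old, Old); Mixed NE: p = 0.0952, q = 0.0952

Work:
Check pure NE:
(New, New): (21, 21) - no unilateral deviation beneficial
(Old, Old): (2, 2) - no unilateral deviation beneficial
Mixed NE: P1 plays New with p = 0.0952, P2 plays New with q = 0.0952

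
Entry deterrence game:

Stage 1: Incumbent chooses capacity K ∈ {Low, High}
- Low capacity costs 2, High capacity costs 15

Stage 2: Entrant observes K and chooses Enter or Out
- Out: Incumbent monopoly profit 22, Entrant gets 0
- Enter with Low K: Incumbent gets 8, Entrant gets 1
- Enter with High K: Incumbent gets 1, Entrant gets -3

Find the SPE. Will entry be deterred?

SPE: (High, Enter|Low, Out|High); Entry deterred. Incumbent net profit = 7

Work:
After Low K: Entrant enters (1 > 0)
After High K: Entrant stays out (-3 < 0)
Incumbent: Low → 8−2=6, High → 22−15=7
Incumbent chooses High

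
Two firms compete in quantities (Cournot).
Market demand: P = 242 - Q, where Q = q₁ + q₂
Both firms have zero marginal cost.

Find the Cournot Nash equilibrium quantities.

q₁* = q₂* = 80.67; P* = 80.67

Work:
Profit: π_i = P·q_i = (a - q_i - q_j)·q_i
FOC: ∂π_i/∂q_i = a - 2q_i - q_j = 0
Reaction function: q_i = (242 - q_j)/2
Symmetry: q* = 242/3 = 80.67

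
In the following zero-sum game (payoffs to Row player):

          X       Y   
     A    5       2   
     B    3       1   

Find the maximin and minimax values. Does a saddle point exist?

Maximin = 2, Minimax = 2, Saddle: True

Work:
Row minimums: [2, 1] → maximin = 2
Column maximums: [5, 2] → minimax = 2
Saddle point exists! Game value = 2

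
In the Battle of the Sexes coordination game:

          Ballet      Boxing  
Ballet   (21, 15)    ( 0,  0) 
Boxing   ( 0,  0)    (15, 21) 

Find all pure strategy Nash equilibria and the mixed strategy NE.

Pure NE: (Ballet, Ballet) and (Boxing, Boxing); Mixed NE: p = 0.5833, q = 0.4167

Work:
Check pure NE:
(Ballet, Ballet): (21, 15) - no unilateral deviation beneficial
(Boxing, Boxing): (15, 21) - no unilateral deviation beneficial
Mixed NE: P1 plays Ballet with p = 0.5833, P2 plays Ballet with q = 0.4167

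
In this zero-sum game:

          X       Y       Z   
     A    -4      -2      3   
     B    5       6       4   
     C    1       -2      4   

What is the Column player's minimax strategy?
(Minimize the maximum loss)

Column should play Z, value = 4

Work:
Column player minimizes Row's maximum payoff:
Column X: max payoff to Row = 5
Column Y: max payoff to Row = 6
Column Z: max payoff to Row = 4
Minimum is 4, achieved by column Z.
Minimax strategy: Z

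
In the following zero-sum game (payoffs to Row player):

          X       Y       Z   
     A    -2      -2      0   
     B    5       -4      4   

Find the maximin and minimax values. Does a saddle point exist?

Maximin = -2, Minimax = -2, Saddle: True

Work:
Row minimums: [-2, -4] → maximin = -2
Column maximums: [5, -2, 4] → minimax = -2
Saddle point exists! Game value = -2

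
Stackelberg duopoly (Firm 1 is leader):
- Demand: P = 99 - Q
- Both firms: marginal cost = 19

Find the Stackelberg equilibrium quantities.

q₁* (leader) = 40.0, q₂* (follower) = 20.0

Work:
Follower's reaction: q₂ = (a - c - q₁)/2
Leader substitutes: π₁ = q₁·(a - q₁ - (a-c-q₁)/2 - c)
FOC: q₁* = (99 - 19)/2 = 40.00
Then: q₂* = (99 - 19 - 40.0)/2 = 20.00
Leader has first-mover advantage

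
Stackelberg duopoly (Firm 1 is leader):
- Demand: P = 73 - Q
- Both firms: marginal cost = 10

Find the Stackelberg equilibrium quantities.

q₁* (leader) = 31.5, q₂* (follower) = 15.75

Work:
Follower's reaction: q₂ = (a - c - q₁)/2
Leader substitutes: π₁ = q₁·(a - q₁ - (a-c-q₁)/2 - c)
FOC: q₁* = (73 - 10)/2 = 31.50
Then: q₂* = (73 - 10 - 31.5)/2 = 15.75
Leader has first-mover advantage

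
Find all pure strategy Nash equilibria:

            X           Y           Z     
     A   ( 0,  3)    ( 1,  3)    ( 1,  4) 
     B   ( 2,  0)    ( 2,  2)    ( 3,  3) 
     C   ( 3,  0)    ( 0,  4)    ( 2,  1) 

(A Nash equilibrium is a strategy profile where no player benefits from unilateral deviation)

Nash equilibrium: (B, Z)

Work:
Best responses:
  P1 vs X: payoffs [0, 2, 3] → best response C (payoff 3)
  P1 vs Y: payoffs [1, 2, 0] → best response B (payoff 2)
  P1 vs Z: payoffs [1, 3, 2] → best response B (payoff 3)
  P2 vs A: payoffs [3, 3, 4] → best response Z (payoff 4)
  P2 vs B: payoffs [0, 2, 3] → best response Z (payoff 3)
  P2 vs C: payoffs [0, 4, 1] → best response Y (payoff 4)
Mutual best responses: (B,Z) → Nash equilibria.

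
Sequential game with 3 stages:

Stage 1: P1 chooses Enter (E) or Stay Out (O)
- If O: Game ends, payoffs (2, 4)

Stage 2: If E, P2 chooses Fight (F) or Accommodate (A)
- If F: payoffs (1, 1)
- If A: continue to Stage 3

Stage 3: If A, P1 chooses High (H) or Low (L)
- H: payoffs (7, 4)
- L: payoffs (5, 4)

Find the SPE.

SPE: (E, A, H); Outcome (7, 4)

Work:
Stage 3: P1 chooses H (7 vs 5)
Stage 2: P2: F->1, A->4 (anticipating H). Choose A
Stage 1: P1: O->2, E->7 (anticipating A, H). Choose E
SPE path: E -> A -> H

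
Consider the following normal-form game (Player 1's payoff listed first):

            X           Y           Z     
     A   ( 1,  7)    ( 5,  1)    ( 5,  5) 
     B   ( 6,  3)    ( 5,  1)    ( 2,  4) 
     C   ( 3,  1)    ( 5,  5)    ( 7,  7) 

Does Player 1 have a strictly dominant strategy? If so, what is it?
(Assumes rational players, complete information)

No strictly dominant strategy exists for Player 1

Work:
A strategy strictly dominates another if it gives a strictly higher payoff against every opponent action. Compare each pair of P1's strategies column-by-column:
  A vs B: [1 vs 6, 5 vs 5, 5 vs 2] → A does not strictly dominate B (column X: 1 ≤ 6)
  A vs C: [1 vs 3, 5 vs 5, 5 vs 7] → A does not strictly dominate C (column X: 1 ≤ 3)
  B vs A: [6 vs 1, 5 vs 5, 2 vs 5] → B does not strictly dominate A (column Y: 5 ≤ 5)
  B vs C: [6 vs 3, 5 vs 5, 2 vs 7] → B does not strictly dominate C (column Y: 5 ≤ 5)
  C vs A: [3 vs 1, 5 vs 5, 7 vs 5] → C does not strictly dominate A (column Y: 5 ≤ 5)
  C vs B: [3 vs 6, 5 vs 5, 7 vs 2] → C does not strictly dominate B (column X: 3 ≤ 6)
No single strategy strictly dominates all others → no strictly dominant strategy.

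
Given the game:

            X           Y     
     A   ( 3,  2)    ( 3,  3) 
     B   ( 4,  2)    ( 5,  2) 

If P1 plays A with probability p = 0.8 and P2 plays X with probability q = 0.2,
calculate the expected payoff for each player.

E[P1] = 3.36, E[P2] = 2.64

Work:
E[P1] = p·q·π₁(A,X) + p·(1-q)·π₁(A,Y) + (1-p)·q·π₁(B,X) + (1-p)·(1-q)·π₁(B,Y)
= 0.8·0.2·3 + 0.8·0.8·3 + 0.2·0.2·4 + 0.2·0.8·5
= 3.36

E[P2] = 2.64 (similar calculation)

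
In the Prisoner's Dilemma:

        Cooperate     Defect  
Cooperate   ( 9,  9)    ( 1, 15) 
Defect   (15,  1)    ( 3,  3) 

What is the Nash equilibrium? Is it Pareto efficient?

(Defect, Defect) is NE; not Pareto efficient

Work:
Defect dominates Cooperate for both players:
If P2 cooperates: Defect (15) > Cooperate (9)
If P2 defects: Defect (3) > Cooperate (1)
NE: (Defect, Defect) with payoff (3, 3)
But (Cooperate, Cooperate) = (9, 9) Pareto dominates (3, 3)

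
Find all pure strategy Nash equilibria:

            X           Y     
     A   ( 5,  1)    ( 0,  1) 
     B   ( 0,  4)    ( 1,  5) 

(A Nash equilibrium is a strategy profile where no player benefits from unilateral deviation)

Nash equilibrium: (A, X), (B, Y)

Work:
Best responses:
  P1 vs X: payoffs [5, 0] → best response A (payoff 5)
  P1 vs Y: payoffs [0, 1] → best response B (payoff 1)
  P2 vs A: payoffs [1, 1] → best response X/Y (payoff 1)
  P2 vs B: payoffs [4, 5] → best response Y (payoff 5)
Mutual best responses: (A,X), (B,Y) → Nash equilibria.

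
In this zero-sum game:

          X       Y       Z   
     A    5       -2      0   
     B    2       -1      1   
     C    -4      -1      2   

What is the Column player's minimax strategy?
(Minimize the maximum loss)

Column should play Y, value = -1

Work:
Column player minimizes Row's maximum payoff:
Column X: max payoff to Row = 5
Column Y: max payoff to Row = -1
Column Z: max payoff to Row = 2
Minimum is -1, achieved by column Y.
Minimax strategy: Y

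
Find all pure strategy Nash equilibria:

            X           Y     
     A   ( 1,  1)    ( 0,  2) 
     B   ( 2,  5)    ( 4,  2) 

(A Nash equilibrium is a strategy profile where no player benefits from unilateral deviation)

Nash equilibrium: (B, X)

Work:
Best responses:
  P1 vs X: payoffs [1, 2] → best response B (payoff 2)
  P1 vs Y: payoffs [0, 4] → best response B (payoff 4)
  P2 vs A: payoffs [1, 2] → best response Y (payoff 2)
  P2 vs B: payoffs [5, 2] → best response X (payoff 5)
Mutual best responses: (B,X) → Nash equilibria.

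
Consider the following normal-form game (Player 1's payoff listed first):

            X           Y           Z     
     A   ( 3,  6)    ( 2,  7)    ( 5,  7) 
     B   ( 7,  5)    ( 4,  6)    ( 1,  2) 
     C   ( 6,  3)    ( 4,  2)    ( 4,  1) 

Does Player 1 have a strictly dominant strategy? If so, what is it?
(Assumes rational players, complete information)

No strictly dominant strategy exists for Player 1

Work:
A strategy strictly dominates another if it gives a strictly higher payoff against every opponent action. Compare each pair of P1's strategies column-by-column:
  A vs B: [3 vs 7, 2 vs 4, 5 vs 1] → A does not strictly dominate B (column X: 3 ≤ 7)
  A vs C: [3 vs 6, 2 vs 4, 5 vs 4] → A does not strictly dominate C (column X: 3 ≤ 6)
  B vs A: [7 vs 3, 4 vs 2, 1 vs 5] → B does not strictly dominate A (column Z: 1 ≤ 5)
  B vs C: [7 vs 6, 4 vs 4, 1 vs 4] → B does not strictly dominate C (column Y: 4 ≤ 4)
  C vs A: [6 vs 3, 4 vs 2, 4 vs 5] → C does not strictly dominate A (column Z: 4 ≤ 5)
  C vs B: [6 vs 7, 4 vs 4, 4 vs 1] → C does not strictly dominate B (column X: 6 ≤ 7)
No single strategy strictly dominates all others → no strictly dominant strategy.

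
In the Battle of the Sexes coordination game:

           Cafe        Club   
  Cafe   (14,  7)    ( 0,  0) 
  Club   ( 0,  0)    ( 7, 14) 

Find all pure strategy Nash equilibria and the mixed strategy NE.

Pure NE: (Cafe, Cafe) and (Club, Club); Mixed NE: p = 0.6667, q = 0.3333

Work:
Check pure NE:
(Cafe, Cafe): (14, 7) - no unilateral deviation beneficial
(Club, Club): (7, 14) - no unilateral deviation beneficial
Mixed NE: P1 plays Cafe with p = 0.6667, P2 plays Cafe with q = 0.3333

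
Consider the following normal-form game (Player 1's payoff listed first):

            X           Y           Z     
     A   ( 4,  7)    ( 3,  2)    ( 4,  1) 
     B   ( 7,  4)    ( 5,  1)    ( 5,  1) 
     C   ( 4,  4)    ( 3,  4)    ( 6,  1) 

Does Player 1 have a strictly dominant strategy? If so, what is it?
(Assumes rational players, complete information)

No strictly dominant strategy exists for Player 1

Work:
A strategy strictly dominates another if it gives a strictly higher payoff against every opponent action. Compare each pair of P1's strategies column-by-column:
  A vs B: [4 vs 7, 3 vs 5, 4 vs 5] → A does not strictly dominate B (column X: 4 ≤ 7)
  A vs C: [4 vs 4, 3 vs 3, 4 vs 6] → A does not strictly dominate C (column X: 4 ≤ 4)
  B vs A: [7 vs 4, 5 vs 3, 5 vs 4] → B strictly dominates A
  B vs C: [7 vs 4, 5 vs 3, 5 vs 6] → B does not strictly dominate C (column Z: 5 ≤ 6)
  C vs A: [4 vs 4, 3 vs 3, 6 vs 4] → C does not strictly dominate A (column X: 4 ≤ 4)
  C vs B: [4 vs 7, 3 vs 5, 6 vs 5] → C does not strictly dominate B (column X: 4 ≤ 7)
No single strategy strictly dominates all others → no strictly dominant strategy.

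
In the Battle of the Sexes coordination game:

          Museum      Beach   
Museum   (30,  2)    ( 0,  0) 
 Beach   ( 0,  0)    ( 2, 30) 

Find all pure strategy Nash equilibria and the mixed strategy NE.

Pure NE: (Museum, Museum) and (Beach, Beach); Mixed NE: p = 0.9375, q = 0.0625

Work:
Check pure NE:
(Museum, Museum): (30, 2) - no unilateral deviation beneficial
(Beach, Beach): (2, 30) - no unilateral deviation beneficial
Mixed NE: P1 plays Museum with p = 0.9375, P2 plays Museum with q = 0.0625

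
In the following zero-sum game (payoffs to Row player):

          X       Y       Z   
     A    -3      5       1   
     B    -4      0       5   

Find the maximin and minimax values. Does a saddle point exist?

Maximin = -3, Minimax = -3, Saddle: True

Work:
Row minimums: [-3, -4] → maximin = -3
Column maximums: [-3, 5, 5] → minimax = -3
Saddle point exists! Game value = -3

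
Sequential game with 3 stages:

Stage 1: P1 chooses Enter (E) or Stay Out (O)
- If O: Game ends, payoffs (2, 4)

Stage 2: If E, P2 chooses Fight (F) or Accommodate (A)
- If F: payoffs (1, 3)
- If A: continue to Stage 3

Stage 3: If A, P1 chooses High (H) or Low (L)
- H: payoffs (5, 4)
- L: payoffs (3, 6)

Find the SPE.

SPE: (E, A, H); Outcome (5, 4)

Work:
Stage 3: P1 chooses H (5 vs 3)
Stage 2: P2: F->3, A->4 (anticipating H). Choose A
Stage 1: P1: O->2, E->5 (anticipating A, H). Choose E
SPE path: E -> A -> H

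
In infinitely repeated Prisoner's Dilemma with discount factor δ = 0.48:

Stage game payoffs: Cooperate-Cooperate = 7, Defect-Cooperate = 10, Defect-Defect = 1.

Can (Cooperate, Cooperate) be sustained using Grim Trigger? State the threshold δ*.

δ* = 0.3333; since δ = 0.48 ≥ 0.3333, cooperation can be sustained

Work:
For Grim Trigger:
Cooperate forever: 7/(1-δ)
Defect then punished: 10 + 1·δ/(1-δ)
Need: 7/(1-δ) ≥ 10 + 1·δ/(1-δ)
Solving: δ ≥ (T-R)/(T-P) = (10-7)/(10-1) = 0.3333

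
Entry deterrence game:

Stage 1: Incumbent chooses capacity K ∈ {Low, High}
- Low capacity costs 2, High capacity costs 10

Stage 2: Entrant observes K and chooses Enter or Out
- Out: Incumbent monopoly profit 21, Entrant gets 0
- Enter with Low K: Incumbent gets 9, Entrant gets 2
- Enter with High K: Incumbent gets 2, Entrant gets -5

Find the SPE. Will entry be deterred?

SPE: (High, Enter|Low, Out|High); Entry deterred. Incumbent net profit = 11

Work:
After Low K: Entrant enters (2 > 0)
After High K: Entrant stays out (-5 < 0)
Incumbent: Low → 9−2=7, High → 21−10=11
Incumbent chooses High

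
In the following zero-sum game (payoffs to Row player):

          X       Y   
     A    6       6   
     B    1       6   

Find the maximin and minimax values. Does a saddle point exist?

Maximin = 6, Minimax = 6, Saddle: True

Work:
Row minimums: [6, 1] → maximin = 6
Column maximums: [6, 6] → minimax = 6
Saddle point exists! Game value = 6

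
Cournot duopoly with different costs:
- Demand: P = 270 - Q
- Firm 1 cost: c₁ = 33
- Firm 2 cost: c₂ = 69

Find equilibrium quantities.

q₁* = 91.0, q₂* = 55.0

Work:
Reaction: q₁ = (270 - 33 - q₂)/2
Reaction: q₂ = (270 - 69 - q₁)/2
Solve simultaneously:
q₁* = (270 - 2×33 + 69)/3 = 91.0
q₂* = (270 - 2×69 + 33)/3 = 55.0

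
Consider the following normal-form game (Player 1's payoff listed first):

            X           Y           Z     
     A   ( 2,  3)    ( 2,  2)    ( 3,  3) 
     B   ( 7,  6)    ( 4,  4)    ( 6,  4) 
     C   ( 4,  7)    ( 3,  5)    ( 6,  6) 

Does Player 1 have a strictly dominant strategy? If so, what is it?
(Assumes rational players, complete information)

No strictly dominant strategy exists for Player 1

Work:
A strategy strictly dominates another if it gives a strictly higher payoff against every opponent action. Compare each pair of P1's strategies column-by-column:
  A vs B: [2 vs 7, 2 vs 4, 3 vs 6] → A does not strictly dominate B (column X: 2 ≤ 7)
  A vs C: [2 vs 4, 2 vs 3, 3 vs 6] → A does not strictly dominate C (column X: 2 ≤ 4)
  B vs A: [7 vs 2, 4 vs 2, 6 vs 3] → B strictly dominates A
  B vs C: [7 vs 4, 4 vs 3, 6 vs 6] → B does not strictly dominate C (column Z: 6 ≤ 6)
  C vs A: [4 vs 2, 3 vs 2, 6 vs 3] → C strictly dominates A
  C vs B: [4 vs 7, 3 vs 4, 6 vs 6] → C does not strictly dominate B (column X: 4 ≤ 7)
No single strategy strictly dominates all others → no strictly dominant strategy.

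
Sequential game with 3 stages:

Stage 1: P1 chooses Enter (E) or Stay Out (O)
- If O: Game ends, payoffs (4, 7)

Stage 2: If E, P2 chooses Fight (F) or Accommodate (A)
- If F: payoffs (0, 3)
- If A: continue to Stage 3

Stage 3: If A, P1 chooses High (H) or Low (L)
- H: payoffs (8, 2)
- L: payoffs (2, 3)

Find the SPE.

SPE: (O, F, H); Outcome (4, 7)

Work:
Stage 3: P1 chooses H (8 vs 2)
Stage 2: P2: F->3, A->2 (anticipating H). Choose F
Stage 1: P1: O->4, E->0 (anticipating F, H). Choose O
SPE path: O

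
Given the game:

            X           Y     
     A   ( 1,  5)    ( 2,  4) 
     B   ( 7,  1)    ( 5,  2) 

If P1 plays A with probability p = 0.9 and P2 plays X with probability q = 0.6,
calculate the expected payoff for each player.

E[P1] = 1.88, E[P2] = 4.28

Work:
E[P1] = p·q·π₁(A,X) + p·(1-q)·π₁(A,Y) + (1-p)·q·π₁(B,X) + (1-p)·(1-q)·π₁(B,Y)
= 0.9·0.6·1 + 0.9·0.4·2 + 0.1·0.6·7 + 0.1·0.4·5
= 1.88

E[P2] = 4.28 (similar calculation)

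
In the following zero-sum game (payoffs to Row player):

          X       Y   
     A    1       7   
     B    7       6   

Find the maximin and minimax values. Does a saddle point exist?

Maximin = 6, Minimax = 7, Saddle: False

Work:
Row minimums: [1, 6] → maximin = 6
Column maximums: [7, 7] → minimax = 7
No saddle point (maximin ≠ minimax). Mixed strategy needed.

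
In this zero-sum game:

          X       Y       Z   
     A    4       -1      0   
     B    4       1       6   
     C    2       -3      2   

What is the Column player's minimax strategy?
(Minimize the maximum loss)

Column should play Y, value = 1

Work:
Column player minimizes Row's maximum payoff:
Column X: max payoff to Row = 4
Column Y: max payoff to Row = 1
Column Z: max payoff to Row = 6
Minimum is 1, achieved by column Y.
Minimax strategy: Y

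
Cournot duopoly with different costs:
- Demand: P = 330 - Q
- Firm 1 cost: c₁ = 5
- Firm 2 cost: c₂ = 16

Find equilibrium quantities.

q₁* = 112.0, q₂* = 101.0

Work:
Reaction: q₁ = (330 - 5 - q₂)/2
Reaction: q₂ = (330 - 16 - q₁)/2
Solve simultaneously:
q₁* = (330 - 2×5 + 16)/3 = 112.0
q₂* = (330 - 2×16 + 5)/3 = 101.0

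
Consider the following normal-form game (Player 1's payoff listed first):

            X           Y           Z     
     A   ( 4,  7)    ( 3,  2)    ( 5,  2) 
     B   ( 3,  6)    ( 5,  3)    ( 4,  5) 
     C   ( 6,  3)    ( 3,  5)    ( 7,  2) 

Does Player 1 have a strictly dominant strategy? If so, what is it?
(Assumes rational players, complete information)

No strictly dominant strategy exists for Player 1

Work:
A strategy strictly dominates another if it gives a strictly higher payoff against every opponent action. Compare each pair of P1's strategies column-by-column:
  A vs B: [4 vs 3, 3 vs 5, 5 vs 4] → A does not strictly dominate B (column Y: 3 ≤ 5)
  A vs C: [4 vs 6, 3 vs 3, 5 vs 7] → A does not strictly dominate C (column X: 4 ≤ 6)
  B vs A: [3 vs 4, 5 vs 3, 4 vs 5] → B does not strictly dominate A (column X: 3 ≤ 4)
  B vs C: [3 vs 6, 5 vs 3, 4 vs 7] → B does not strictly dominate C (column X: 3 ≤ 6)
  C vs A: [6 vs 4, 3 vs 3, 7 vs 5] → C does not strictly dominate A (column Y: 3 ≤ 3)
  C vs B: [6 vs 3, 3 vs 5, 7 vs 4] → C does not strictly dominate B (column Y: 3 ≤ 5)
No single strategy strictly dominates all others → no strictly dominant strategy.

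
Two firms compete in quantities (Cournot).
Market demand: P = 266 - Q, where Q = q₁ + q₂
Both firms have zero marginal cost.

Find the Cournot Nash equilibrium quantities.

q₁* = q₂* = 88.67; P* = 88.67

Work:
Profit: π_i = P·q_i = (a - q_i - q_j)·q_i
FOC: ∂π_i/∂q_i = a - 2q_i - q_j = 0
Reaction function: q_i = (266 - q_j)/2
Symmetry: q* = 266/3 = 88.67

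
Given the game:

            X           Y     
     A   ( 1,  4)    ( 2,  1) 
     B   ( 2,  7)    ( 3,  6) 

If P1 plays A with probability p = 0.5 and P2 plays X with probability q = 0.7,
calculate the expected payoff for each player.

E[P1] = 1.8, E[P2] = 4.9

Work:
E[P1] = p·q·π₁(A,X) + p·(1-q)·π₁(A,Y) + (1-p)·q·π₁(B,X) + (1-p)·(1-q)·π₁(B,Y)
= 0.5·0.7·1 + 0.5·0.3·2 + 0.5·0.7·2 + 0.5·0.3·3
= 1.8

E[P2] = 4.9 (similar calculation)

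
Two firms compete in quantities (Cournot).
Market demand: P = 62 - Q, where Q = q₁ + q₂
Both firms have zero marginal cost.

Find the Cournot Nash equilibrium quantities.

q₁* = q₂* = 20.67; P* = 20.67

Work:
Profit: π_i = P·q_i = (a - q_i - q_j)·q_i
FOC: ∂π_i/∂q_i = a - 2q_i - q_j = 0
Reaction function: q_i = (62 - q_j)/2
Symmetry: q* = 62/3 = 20.67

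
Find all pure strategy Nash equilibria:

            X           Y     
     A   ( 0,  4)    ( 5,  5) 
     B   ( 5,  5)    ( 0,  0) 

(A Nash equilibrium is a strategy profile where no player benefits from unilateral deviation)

Nash equilibrium: (A, Y), (B, X)

Work:
Best responses:
  P1 vs X: payoffs [0, 5] → best response B (payoff 5)
  P1 vs Y: payoffs [5, 0] → best response A (payoff 5)
  P2 vs A: payoffs [4, 5] → best response Y (payoff 5)
  P2 vs B: payoffs [5, 0] → best response X (payoff 5)
Mutual best responses: (A,Y), (B,X) → Nash equilibria.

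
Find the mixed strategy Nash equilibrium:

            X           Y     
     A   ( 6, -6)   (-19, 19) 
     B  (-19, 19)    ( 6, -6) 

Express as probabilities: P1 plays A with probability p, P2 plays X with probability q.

p = 0.5, q = 0.5

Work:
Find probabilities that make opponent indifferent:
P2 chooses q to make P1 indifferent between A and B
P1 chooses p to make P2 indifferent between X and Y
Mixed NE: P1 plays (A: 0.5, B: 0.5), P2 plays (X: 0.5, Y: 0.5)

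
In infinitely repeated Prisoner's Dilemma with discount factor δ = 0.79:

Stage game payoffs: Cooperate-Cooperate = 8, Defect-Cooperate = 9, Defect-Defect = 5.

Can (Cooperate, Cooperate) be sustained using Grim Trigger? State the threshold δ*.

δ* = 0.25; since δ = 0.79 ≥ 0.25, cooperation can be sustained

Work:
For Grim Trigger:
Cooperate forever: 8/(1-δ)
Defect then punished: 9 + 5·δ/(1-δ)
Need: 8/(1-δ) ≥ 9 + 5·δ/(1-δ)
Solving: δ ≥ (T-R)/(T-P) = (9-8)/(9-5) = 0.25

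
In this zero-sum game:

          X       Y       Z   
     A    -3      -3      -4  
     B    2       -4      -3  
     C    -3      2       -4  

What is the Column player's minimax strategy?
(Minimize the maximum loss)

Column should play Z, value = -3

Work:
Column player minimizes Row's maximum payoff:
Column X: max payoff to Row = 2
Column Y: max payoff to Row = 2
Column Z: max payoff to Row = -3
Minimum is -3, achieved by column Z.
Minimax strategy: Z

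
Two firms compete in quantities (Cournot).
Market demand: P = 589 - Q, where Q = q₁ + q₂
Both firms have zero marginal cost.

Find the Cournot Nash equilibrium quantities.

q₁* = q₂* = 196.33; P* = 196.33

Work:
Profit: π_i = P·q_i = (a - q_i - q_j)·q_i
FOC: ∂π_i/∂q_i = a - 2q_i - q_j = 0
Reaction function: q_i = (589 - q_j)/2
Symmetry: q* = 589/3 = 196.33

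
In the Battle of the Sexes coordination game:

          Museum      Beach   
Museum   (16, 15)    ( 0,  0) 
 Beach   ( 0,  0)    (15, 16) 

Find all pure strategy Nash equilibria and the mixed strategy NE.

Pure NE: (Museum, Museum) and (Beach, Beach); Mixed NE: p = 0.5161, q = 0.4839

Work:
Check pure NE:
(Museum, Museum): (16, 15) - no unilateral deviation beneficial
(Beach, Beach): (15, 16) - no unilateral deviation beneficial
Mixed NE: P1 plays Museum with p = 0.5161, P2 plays Museum with q = 0.4839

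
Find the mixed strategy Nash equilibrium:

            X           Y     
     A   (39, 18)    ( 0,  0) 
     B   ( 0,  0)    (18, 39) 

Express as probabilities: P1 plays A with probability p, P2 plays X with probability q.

p = 0.6842, q = 0.3158

Work:
Find probabilities that make opponent indifferent:
P2 chooses q to make P1 indifferent between A and B
P1 chooses p to make P2 indifferent between X and Y
Mixed NE: P1 plays (A: 0.6842, B: 0.3158), P2 plays (X: 0.3158, Y: 0.6842)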